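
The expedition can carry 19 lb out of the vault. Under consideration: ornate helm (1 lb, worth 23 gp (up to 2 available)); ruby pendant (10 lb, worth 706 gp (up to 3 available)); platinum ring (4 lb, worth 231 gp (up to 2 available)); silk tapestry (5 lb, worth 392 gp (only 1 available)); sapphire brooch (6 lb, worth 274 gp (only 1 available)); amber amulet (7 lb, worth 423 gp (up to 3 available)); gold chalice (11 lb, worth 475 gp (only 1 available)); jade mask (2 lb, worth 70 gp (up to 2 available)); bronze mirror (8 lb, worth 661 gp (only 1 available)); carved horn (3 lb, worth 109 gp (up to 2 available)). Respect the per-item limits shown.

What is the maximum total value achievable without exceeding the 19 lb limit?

1390

By value per lb: bronze mirror 82.62, silk tapestry 78.40, ruby pendant 70.60 lead.
Greedy by ratio would take platinum ring + silk tapestry + jade mask + bronze mirror: 19 lb used, total 1354.
A better packing is ornate helm + ruby pendant + bronze mirror: 19 lb, total 1390.
No other feasible combination exceeds 1390.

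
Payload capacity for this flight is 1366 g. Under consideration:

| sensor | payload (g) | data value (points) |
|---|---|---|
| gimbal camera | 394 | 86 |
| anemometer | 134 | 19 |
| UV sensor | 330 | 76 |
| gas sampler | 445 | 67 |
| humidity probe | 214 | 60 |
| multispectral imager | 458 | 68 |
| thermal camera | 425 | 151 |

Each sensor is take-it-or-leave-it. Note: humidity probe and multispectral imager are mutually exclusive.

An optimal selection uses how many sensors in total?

4

Best achievable data value is 373.
gimbal camera + UV sensor + humidity probe + thermal camera hits 373 at 1363 g.
Any selection reaching 373 contains exactly 4 sensors.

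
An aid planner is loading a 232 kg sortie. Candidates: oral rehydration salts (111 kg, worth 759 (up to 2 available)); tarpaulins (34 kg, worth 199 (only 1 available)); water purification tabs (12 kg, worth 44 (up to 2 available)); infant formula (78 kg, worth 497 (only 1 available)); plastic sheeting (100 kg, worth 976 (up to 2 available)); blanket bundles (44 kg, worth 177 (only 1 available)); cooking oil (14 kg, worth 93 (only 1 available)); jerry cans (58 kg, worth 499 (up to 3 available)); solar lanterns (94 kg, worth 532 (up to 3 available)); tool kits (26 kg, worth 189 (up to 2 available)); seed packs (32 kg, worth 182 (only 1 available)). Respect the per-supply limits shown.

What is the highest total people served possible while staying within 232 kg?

2141

Ranking by ratio (people served/kg): plastic sheeting 9.76, jerry cans 8.60, tool kits 7.27.
Taking 2×plastic sheeting + tool kits: 226 kg used, 2141 in people served.
The spare 6 kg is too small for any remaining supply, and no exchange beats 2141.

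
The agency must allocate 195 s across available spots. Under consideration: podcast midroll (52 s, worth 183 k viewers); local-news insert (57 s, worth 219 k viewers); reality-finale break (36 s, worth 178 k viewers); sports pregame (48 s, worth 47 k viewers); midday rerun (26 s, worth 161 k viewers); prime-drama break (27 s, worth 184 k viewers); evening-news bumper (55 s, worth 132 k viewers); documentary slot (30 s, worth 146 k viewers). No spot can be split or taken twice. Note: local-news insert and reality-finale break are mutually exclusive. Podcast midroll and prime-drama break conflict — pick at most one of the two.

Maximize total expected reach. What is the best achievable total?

842

Density check — prime-drama break 6.81, midday rerun 6.19, reality-finale break 4.94 are the best per s.
Taking local-news insert + midday rerun + prime-drama break + evening-news bumper + documentary slot: 195 s used, 842 in expected reach.
Next best is reality-finale break + midday rerun + prime-drama break + evening-news bumper + documentary slot at 801 (174 s) — short by 41.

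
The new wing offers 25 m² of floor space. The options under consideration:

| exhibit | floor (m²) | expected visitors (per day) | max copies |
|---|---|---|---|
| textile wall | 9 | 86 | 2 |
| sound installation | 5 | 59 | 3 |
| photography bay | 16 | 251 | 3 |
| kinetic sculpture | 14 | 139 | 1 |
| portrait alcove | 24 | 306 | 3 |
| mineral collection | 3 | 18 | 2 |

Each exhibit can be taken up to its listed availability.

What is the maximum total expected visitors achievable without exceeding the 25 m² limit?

337

Density check — photography bay 15.69, portrait alcove 12.75, sound installation 11.80 are the best per m².
A density-first pass picks sound installation + photography bay + mineral collection — 328 at 24 m².
The 8 m² tied up in sound installation and mineral collection is better spent on textile wall — total rises to 337 (25 m²).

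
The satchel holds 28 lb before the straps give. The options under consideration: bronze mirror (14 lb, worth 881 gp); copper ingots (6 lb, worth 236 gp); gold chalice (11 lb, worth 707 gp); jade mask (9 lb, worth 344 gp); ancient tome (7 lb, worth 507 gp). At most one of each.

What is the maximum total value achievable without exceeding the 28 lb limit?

Greedy by ratio would take copper ingots + gold chalice + ancient tome: 24 lb used, total 1450.
Dropping gold chalice frees 11 lb; slotting in bronze mirror (14 lb) lifts the total to 1624 at 27 lb.
The spare 1 lb is too small for any remaining item, and no exchange beats 1624.

1624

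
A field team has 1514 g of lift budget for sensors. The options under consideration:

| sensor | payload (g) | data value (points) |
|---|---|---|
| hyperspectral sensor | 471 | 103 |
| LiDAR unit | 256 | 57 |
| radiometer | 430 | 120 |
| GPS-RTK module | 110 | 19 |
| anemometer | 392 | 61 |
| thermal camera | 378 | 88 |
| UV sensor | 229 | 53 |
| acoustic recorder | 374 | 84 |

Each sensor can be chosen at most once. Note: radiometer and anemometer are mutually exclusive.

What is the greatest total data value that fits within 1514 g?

364

The ratio heuristic lands on radiometer + thermal camera + UV sensor + acoustic recorder (345) but leaves 103 g idle.
The 374 g tied up in acoustic recorder is better spent on hyperspectral sensor — total rises to 364 (1508 g).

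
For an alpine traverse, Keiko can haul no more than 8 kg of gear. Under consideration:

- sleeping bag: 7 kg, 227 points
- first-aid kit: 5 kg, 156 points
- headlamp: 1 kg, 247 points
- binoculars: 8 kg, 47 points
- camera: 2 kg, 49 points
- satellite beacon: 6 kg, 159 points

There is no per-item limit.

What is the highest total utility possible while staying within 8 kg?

Taking 8×headlamp: 8 kg used, 1976 in utility.
That's the maximum — no swap from here does better than 1976.

1976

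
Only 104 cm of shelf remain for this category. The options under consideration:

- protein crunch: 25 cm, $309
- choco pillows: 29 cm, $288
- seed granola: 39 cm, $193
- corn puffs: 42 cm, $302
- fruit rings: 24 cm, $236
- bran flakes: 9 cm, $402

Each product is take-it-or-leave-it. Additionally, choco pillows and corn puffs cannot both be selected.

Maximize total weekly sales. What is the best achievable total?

1249

Density check — bran flakes 44.67, protein crunch 12.36, choco pillows 9.93 are the best per cm.
Greedy by ratio would take protein crunch + choco pillows + fruit rings + bran flakes: 87 cm used, total 1235.
Dropping choco pillows frees 29 cm; slotting in corn puffs (42 cm) lifts the total to 1249 at 100 cm.
Next best is protein crunch + choco pillows + fruit rings + bran flakes at 1235 (87 cm) — short by 14.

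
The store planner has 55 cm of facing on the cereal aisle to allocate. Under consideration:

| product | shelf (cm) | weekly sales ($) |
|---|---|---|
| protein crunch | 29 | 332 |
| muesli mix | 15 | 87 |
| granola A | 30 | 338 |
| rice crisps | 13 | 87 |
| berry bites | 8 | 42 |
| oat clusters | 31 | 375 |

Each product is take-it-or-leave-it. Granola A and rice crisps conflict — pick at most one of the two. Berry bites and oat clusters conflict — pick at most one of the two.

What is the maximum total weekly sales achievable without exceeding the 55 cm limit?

Density check — oat clusters 12.10, protein crunch 11.45, granola A 11.27 are the best per cm.
Muesli mix + granola A + berry bites uses 53 of the 55 cm and totals 467.
The closest alternative, muesli mix + oat clusters, reaches only 462.

467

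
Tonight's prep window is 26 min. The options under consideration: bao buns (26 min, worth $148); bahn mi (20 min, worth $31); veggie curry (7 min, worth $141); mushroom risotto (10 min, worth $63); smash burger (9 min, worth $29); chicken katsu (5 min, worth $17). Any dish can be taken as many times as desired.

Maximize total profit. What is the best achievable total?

440

The ratio ordering already packs tightly: 3×veggie curry + chicken katsu, 26 min, 440.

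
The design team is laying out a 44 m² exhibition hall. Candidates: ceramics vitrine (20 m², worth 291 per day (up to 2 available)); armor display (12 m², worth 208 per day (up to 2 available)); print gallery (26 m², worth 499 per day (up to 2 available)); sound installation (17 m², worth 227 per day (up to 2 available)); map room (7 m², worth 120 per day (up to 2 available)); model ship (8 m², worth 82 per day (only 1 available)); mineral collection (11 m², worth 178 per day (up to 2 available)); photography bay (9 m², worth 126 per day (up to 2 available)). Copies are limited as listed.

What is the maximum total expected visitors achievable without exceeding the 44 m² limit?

797

The ratio heuristic lands on armor display + print gallery (707) but leaves 6 m² idle.
Dropping armor display frees 12 m²; slotting in map room + mineral collection (18 m²) lifts the total to 797 at 44 m².
No other feasible combination exceeds 797.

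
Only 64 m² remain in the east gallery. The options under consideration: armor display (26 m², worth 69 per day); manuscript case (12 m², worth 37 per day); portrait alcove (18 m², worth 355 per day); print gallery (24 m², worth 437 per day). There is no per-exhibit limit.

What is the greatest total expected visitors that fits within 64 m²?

1147

Filling by ratio: 3×portrait alcove for 1065, with 10 m² left unused.
Dropping portrait alcove frees 18 m²; slotting in print gallery (24 m²) lifts the total to 1147 at 60 m².
Nothing else within 64 m² beats 1147.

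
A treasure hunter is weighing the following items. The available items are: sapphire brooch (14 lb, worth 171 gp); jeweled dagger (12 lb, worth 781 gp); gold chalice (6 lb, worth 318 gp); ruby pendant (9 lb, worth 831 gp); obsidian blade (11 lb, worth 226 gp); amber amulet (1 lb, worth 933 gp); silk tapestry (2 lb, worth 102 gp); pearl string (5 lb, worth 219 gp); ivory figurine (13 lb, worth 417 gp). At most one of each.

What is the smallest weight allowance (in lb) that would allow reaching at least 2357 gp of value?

22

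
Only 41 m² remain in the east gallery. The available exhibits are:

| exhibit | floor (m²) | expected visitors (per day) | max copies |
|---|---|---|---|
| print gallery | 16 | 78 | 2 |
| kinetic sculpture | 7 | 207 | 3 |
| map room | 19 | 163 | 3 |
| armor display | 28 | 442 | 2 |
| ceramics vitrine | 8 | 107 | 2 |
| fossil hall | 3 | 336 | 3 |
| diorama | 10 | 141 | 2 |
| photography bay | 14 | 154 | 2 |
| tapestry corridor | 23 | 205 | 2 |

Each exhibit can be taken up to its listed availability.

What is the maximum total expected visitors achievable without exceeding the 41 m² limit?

By expected visitors per m²: fossil hall 112.00, kinetic sculpture 29.57, armor display 15.79 lead.
Taking 3×kinetic sculpture + 3×fossil hall + diorama: 40 m² used, 1770 in expected visitors.

1770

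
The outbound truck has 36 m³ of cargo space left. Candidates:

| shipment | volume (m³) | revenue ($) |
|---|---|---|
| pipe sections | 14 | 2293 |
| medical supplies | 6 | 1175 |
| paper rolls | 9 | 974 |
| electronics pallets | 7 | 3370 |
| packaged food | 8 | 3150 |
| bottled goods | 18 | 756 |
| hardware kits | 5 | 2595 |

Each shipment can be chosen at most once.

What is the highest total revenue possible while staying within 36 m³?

11408

By revenue per m³: hardware kits 519.00, electronics pallets 481.43, packaged food 393.75 lead.
Greedy by ratio would take medical supplies + paper rolls + electronics pallets + packaged food + hardware kits: 35 m³ used, total 11264.
Replace medical supplies and paper rolls with pipe sections: the trade gains 144 net, giving 11408 at 34 m³.
That's the maximum — no swap from here does better than 11408.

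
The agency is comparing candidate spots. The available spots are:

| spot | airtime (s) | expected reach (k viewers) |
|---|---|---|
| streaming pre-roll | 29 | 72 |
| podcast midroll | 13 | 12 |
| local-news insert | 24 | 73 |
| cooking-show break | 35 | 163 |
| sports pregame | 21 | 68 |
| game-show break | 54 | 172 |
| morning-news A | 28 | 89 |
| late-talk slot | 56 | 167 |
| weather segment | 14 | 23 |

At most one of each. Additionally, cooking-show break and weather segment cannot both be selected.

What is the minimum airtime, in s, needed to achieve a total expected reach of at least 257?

76

Minimise s subject to total expected reach ≥ 257.
Taking podcast midroll + cooking-show break + morning-news A gives 264 (≥ 257) for 76 s.
No combination under 76 s hits 257.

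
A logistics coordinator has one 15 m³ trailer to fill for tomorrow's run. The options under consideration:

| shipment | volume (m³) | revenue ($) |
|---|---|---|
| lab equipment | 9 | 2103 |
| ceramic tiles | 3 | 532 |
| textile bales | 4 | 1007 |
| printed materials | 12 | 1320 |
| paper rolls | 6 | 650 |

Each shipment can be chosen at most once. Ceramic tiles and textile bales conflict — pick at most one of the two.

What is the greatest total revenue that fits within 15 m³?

3110

Density check — textile bales 251.75, lab equipment 233.67, ceramic tiles 177.33 are the best per m³.
Lab equipment + textile bales uses 13 of the 15 m³ and totals 3110.
The closest alternative, lab equipment + paper rolls, reaches only 2753.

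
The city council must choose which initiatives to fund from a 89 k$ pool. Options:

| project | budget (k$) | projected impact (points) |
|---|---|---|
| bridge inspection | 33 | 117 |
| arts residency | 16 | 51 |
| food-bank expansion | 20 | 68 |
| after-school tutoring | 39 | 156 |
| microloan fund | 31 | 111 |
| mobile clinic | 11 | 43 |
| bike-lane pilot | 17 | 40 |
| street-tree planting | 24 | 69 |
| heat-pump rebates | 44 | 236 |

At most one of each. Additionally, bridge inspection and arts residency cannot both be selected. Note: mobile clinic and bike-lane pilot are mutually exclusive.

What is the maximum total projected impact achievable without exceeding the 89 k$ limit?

396

Taking the top-ratio projects first gives after-school tutoring + heat-pump rebates for 392 (83 k$).
The 39 k$ tied up in after-school tutoring is better spent on bridge inspection + mobile clinic — total rises to 396 (88 k$).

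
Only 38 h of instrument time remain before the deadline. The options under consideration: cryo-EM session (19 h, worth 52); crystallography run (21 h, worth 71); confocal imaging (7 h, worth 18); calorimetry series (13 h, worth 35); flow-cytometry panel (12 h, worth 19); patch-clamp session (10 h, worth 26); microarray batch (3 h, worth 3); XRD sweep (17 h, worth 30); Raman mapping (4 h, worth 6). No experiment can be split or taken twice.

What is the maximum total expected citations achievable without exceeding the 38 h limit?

Ranking by ratio (expected citations/h): crystallography run 3.38, cryo-EM session 2.74, calorimetry series 2.69.
Taking the top-ratio experiments first gives crystallography run + calorimetry series + Raman mapping for 112 (38 h).
Replace calorimetry series and Raman mapping with confocal imaging + patch-clamp session: the trade gains 3 net, giving 115 at 38 h.

115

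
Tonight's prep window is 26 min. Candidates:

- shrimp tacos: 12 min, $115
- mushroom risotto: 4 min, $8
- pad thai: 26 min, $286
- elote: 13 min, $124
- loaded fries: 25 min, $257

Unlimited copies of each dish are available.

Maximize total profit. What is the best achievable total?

286

Taking pad thai: 26 min used, 286 in profit.
Nothing else within 26 min beats 286.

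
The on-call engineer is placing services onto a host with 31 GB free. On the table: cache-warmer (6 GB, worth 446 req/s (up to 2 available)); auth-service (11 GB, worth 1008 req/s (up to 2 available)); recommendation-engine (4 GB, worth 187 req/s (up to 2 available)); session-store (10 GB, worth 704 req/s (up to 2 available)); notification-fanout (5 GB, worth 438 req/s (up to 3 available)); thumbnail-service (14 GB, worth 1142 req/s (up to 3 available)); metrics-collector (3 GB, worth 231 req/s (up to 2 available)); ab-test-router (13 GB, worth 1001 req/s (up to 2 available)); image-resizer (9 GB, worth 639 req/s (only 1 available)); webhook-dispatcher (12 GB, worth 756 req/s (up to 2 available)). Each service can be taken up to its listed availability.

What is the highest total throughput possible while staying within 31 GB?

By throughput per GB: auth-service 91.64, notification-fanout 87.60, thumbnail-service 81.57 lead.
The ratio heuristic lands on 2×auth-service + notification-fanout + metrics-collector (2685) but leaves 1 GB idle.
Replace notification-fanout with cache-warmer: the trade gains 8 net, giving 2693 at 31 GB.
Nothing else within 31 GB beats 2693.

2693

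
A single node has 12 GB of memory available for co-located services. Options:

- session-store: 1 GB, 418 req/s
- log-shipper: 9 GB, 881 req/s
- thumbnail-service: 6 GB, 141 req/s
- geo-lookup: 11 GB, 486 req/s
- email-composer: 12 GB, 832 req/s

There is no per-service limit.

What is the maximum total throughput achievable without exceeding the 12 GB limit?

The ratio ordering already packs tightly: 12×session-store, 12 GB, 5016.
Nothing else within 12 GB beats 5016.

5016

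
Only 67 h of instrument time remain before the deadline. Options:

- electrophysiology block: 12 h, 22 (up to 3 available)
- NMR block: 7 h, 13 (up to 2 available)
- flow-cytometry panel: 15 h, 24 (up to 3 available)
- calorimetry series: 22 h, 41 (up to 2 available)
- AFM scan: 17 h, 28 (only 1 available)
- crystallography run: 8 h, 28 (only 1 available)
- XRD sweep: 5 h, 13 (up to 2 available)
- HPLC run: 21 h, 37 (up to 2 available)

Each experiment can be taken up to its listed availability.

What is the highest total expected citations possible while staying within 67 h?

143

Filling by ratio: 2×calorimetry series + crystallography run + 2×XRD sweep for 136, with 5 h left unused.
The 22 h tied up in calorimetry series is better spent on electrophysiology block + 2×NMR block — total rises to 143 (66 h).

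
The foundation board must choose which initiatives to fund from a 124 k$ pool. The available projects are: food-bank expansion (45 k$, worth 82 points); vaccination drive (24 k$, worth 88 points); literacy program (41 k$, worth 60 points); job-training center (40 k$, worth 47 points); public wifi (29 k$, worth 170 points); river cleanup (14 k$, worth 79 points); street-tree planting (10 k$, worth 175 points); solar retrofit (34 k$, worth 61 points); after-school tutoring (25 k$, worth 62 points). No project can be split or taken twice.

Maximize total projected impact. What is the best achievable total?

594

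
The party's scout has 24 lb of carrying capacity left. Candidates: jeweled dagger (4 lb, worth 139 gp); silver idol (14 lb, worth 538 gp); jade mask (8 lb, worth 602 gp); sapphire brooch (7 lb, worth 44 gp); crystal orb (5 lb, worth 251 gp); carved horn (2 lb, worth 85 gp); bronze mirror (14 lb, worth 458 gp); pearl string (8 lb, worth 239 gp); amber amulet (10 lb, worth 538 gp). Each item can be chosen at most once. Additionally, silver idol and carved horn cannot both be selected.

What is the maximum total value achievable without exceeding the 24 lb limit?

1391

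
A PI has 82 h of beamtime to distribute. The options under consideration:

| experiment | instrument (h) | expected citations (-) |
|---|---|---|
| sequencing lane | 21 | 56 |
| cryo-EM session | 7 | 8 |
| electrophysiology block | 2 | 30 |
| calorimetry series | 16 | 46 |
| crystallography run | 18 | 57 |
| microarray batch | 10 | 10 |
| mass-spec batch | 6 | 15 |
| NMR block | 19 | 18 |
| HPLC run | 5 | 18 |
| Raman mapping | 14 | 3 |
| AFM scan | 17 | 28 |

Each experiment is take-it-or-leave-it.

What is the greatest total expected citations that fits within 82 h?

Density check — electrophysiology block 15.00, HPLC run 3.60, crystallography run 3.17, calorimetry series 2.88 are the best per h.
A density-first pass picks sequencing lane + cryo-EM session + electrophysiology block + calorimetry series + crystallography run + mass-spec batch + HPLC run — 230 at 75 h.
Replace cryo-EM session and mass-spec batch with AFM scan: the trade gains 5 net, giving 235 at 79 h.
Next best is sequencing lane + electrophysiology block + calorimetry series + crystallography run + microarray batch + mass-spec batch + HPLC run at 232 (78 h) — short by 3.

235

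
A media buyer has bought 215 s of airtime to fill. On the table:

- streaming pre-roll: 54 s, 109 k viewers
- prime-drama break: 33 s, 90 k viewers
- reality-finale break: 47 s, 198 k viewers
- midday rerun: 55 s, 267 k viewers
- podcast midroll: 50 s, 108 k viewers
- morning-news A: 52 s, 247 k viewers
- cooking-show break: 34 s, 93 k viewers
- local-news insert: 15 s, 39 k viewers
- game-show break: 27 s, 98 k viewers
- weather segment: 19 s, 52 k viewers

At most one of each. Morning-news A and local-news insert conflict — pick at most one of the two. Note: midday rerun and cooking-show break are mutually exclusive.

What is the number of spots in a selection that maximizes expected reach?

5

Optimal total is 900.
One optimal bundle: prime-drama break + reality-finale break + midday rerun + morning-news A + game-show break (214 s).
All optima have 5 spots.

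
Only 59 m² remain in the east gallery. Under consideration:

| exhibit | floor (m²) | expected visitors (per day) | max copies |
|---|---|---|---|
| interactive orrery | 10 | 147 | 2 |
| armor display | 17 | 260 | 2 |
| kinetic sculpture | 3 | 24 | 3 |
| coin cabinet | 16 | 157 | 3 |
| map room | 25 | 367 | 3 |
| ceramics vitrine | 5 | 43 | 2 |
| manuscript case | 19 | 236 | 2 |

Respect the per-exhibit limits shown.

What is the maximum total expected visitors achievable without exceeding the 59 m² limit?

Taking the top-ratio exhibits first gives 2×interactive orrery + 2×armor display + ceramics vitrine for 857 (59 m²).
The 25 m² tied up in 2×interactive orrery and ceramics vitrine is better spent on map room — total rises to 887 (59 m²).
That's the maximum — no swap from here does better than 887.

887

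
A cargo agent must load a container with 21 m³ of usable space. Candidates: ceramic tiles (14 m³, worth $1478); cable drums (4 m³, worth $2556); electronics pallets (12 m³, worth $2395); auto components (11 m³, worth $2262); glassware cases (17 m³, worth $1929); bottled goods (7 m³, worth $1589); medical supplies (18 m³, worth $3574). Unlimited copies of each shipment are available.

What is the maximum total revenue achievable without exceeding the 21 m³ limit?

12780

Best packing: 5×cable drums — 20 m³, 12780 total.
That's the maximum — no swap from here does better than 12780.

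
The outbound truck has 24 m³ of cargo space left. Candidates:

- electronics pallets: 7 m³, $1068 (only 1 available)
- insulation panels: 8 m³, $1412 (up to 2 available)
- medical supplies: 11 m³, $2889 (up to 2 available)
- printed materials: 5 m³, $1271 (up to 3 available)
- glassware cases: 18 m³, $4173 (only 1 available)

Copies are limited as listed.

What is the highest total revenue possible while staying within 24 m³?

5778

The ratio ordering already packs tightly: 2×medical supplies, 22 m³, 5778.
That's the maximum — no swap from here does better than 5778.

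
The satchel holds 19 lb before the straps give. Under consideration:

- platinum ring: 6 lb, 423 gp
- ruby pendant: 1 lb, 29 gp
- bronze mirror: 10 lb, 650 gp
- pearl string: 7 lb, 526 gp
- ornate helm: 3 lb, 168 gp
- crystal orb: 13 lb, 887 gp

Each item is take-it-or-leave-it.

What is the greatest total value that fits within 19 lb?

By value per lb: pearl string 75.14, platinum ring 70.50, crystal orb 68.23, bronze mirror 65.00 lead.
Filling by ratio: platinum ring + ruby pendant + pearl string + ornate helm for 1146, with 2 lb left unused.
Dropping ruby pendant and pearl string and ornate helm frees 11 lb; slotting in crystal orb (13 lb) lifts the total to 1310 at 19 lb.
That's the maximum — no swap from here does better than 1310.

1310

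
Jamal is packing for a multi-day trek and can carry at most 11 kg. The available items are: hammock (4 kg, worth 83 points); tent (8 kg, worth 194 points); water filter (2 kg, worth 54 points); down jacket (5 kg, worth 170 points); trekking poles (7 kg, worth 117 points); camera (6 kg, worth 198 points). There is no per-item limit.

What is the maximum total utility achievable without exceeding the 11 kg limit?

368

The ratio heuristic lands on 2×down jacket (340) but leaves 1 kg idle.
The 5 kg tied up in down jacket is better spent on camera — total rises to 368 (11 kg).
Every other selection either busts 11 kg or fails to beat 368.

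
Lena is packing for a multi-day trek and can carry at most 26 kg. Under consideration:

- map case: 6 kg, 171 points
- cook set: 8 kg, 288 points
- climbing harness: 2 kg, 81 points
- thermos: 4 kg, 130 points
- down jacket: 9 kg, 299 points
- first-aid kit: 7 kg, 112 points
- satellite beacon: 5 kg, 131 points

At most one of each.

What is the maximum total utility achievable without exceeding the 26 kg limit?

848

The ratio heuristic lands on cook set + climbing harness + thermos + down jacket (798) but leaves 3 kg idle.
Dropping climbing harness frees 2 kg; slotting in satellite beacon (5 kg) lifts the total to 848 at 26 kg.
Every other selection either busts 26 kg or fails to beat 848.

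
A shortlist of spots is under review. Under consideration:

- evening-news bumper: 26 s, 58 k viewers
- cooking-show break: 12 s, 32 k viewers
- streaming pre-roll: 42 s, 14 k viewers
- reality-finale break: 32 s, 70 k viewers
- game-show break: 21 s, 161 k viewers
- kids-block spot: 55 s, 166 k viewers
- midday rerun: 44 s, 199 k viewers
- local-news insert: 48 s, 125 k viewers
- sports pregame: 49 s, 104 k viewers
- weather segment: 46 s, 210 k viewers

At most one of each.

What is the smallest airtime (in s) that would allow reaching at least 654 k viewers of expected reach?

Look for the lowest-airtime combination reaching 654.
evening-news bumper + cooking-show break + game-show break + midday rerun + weather segment: 660 expected reach at 149 s.
Any bundle with less than 149 s falls short of 654.

149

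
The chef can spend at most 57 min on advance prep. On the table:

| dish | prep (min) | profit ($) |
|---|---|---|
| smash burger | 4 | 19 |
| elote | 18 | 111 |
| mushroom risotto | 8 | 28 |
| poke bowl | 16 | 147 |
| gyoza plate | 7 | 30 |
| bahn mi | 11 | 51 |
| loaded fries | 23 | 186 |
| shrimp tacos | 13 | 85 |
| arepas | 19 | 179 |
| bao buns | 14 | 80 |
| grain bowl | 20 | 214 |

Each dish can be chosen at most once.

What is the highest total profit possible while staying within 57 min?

The ratio ordering already packs tightly: poke bowl + arepas + grain bowl, 55 min, 540.

540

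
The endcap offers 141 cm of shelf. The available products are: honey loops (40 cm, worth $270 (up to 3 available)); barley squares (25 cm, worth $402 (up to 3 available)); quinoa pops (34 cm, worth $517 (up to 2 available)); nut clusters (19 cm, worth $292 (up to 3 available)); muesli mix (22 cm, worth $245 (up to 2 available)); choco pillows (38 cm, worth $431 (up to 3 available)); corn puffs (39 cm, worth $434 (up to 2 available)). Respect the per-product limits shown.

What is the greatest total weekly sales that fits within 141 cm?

2197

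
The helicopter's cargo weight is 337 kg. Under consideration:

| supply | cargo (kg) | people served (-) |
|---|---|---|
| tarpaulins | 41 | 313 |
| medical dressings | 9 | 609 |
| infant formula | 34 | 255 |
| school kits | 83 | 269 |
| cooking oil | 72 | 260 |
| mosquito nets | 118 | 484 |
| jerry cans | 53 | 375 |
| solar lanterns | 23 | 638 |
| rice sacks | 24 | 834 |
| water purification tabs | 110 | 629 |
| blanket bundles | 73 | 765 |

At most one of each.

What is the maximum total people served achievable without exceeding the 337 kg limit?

Density check — medical dressings 67.67, rice sacks 34.75, solar lanterns 27.74 are the best per kg.
Taking the top-ratio supplies first gives tarpaulins + medical dressings + infant formula + cooking oil + jerry cans + solar lanterns + rice sacks + blanket bundles for 4049 (329 kg).
Dropping infant formula and cooking oil frees 106 kg; slotting in water purification tabs (110 kg) lifts the total to 4163 at 333 kg.
The spare 4 kg is too small for any remaining supply, and no exchange beats 4163.

4163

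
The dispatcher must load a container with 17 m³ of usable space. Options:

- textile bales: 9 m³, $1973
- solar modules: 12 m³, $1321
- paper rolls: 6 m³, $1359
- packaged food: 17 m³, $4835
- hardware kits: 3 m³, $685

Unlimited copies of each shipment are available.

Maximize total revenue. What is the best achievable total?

4835

Packaged food uses 17 of the 17 m³ and totals 4835.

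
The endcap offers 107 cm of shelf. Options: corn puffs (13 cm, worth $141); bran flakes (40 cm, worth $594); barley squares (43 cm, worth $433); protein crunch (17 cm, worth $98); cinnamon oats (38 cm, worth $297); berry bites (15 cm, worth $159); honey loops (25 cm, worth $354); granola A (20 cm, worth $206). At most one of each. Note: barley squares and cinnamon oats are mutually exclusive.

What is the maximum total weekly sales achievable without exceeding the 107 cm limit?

1313

Filling by ratio: corn puffs + bran flakes + berry bites + honey loops for 1248, with 14 cm left unused.
The 13 cm tied up in corn puffs is better spent on granola A — total rises to 1313 (100 cm).
Runner-up corn puffs + bran flakes + honey loops + granola A tops out at 1295.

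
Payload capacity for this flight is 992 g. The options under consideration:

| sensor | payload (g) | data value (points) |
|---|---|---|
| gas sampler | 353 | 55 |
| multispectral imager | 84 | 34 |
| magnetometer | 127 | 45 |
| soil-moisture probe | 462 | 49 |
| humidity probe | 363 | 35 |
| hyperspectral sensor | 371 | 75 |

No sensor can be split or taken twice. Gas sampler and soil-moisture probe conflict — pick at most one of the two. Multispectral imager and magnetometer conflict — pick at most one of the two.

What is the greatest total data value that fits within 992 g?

Taking gas sampler + magnetometer + hyperspectral sensor: 851 g used, 175 in data value.

175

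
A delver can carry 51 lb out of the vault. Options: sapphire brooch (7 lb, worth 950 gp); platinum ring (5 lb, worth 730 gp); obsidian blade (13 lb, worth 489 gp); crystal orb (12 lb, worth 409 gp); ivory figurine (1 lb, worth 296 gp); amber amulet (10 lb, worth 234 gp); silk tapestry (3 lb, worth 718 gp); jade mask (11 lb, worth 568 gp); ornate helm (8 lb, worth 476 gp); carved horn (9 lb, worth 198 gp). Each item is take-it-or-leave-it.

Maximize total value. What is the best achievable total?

Density check — ivory figurine 296.00, silk tapestry 239.33, platinum ring 146.00, sapphire brooch 135.71 are the best per lb.
The ratio ordering already packs tightly: sapphire brooch + platinum ring + obsidian blade + ivory figurine + silk tapestry + jade mask + ornate helm, 48 lb, 4227.
That's the maximum — no swap from here does better than 4227.

4227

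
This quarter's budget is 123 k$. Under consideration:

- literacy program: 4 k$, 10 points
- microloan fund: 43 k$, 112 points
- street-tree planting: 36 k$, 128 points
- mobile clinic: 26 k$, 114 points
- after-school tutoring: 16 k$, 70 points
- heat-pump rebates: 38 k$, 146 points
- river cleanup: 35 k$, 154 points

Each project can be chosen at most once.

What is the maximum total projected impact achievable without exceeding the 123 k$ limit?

494

By projected impact per k$: river cleanup 4.40, mobile clinic 4.38, after-school tutoring 4.38 lead.
The ratio ordering already packs tightly: literacy program + mobile clinic + after-school tutoring + heat-pump rebates + river cleanup, 119 k$, 494.
Runner-up mobile clinic + after-school tutoring + heat-pump rebates + river cleanup tops out at 484.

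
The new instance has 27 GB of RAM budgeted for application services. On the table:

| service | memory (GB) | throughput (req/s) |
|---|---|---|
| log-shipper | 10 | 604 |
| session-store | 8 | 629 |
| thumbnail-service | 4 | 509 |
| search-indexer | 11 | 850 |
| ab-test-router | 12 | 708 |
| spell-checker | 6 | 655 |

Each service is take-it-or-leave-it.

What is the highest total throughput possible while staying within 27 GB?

2134

By throughput per GB: thumbnail-service 127.25, spell-checker 109.17, session-store 78.62 lead.
Taking the top-ratio services first gives session-store + thumbnail-service + spell-checker for 1793 (18 GB).
The 4 GB tied up in thumbnail-service is better spent on search-indexer — total rises to 2134 (25 GB).
That's the maximum — no swap from here does better than 2134.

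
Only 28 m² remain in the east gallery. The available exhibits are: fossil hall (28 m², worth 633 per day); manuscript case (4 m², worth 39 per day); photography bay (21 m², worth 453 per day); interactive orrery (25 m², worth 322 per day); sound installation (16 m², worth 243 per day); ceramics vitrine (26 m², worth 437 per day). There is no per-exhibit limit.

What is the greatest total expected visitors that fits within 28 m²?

Best packing: fossil hall — 28 m², 633 total.
Nothing else within 28 m² beats 633.

633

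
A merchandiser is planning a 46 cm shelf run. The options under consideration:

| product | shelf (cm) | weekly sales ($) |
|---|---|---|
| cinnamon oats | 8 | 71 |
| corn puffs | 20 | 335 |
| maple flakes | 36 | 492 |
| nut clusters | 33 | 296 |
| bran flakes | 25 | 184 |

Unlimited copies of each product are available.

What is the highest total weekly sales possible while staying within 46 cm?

670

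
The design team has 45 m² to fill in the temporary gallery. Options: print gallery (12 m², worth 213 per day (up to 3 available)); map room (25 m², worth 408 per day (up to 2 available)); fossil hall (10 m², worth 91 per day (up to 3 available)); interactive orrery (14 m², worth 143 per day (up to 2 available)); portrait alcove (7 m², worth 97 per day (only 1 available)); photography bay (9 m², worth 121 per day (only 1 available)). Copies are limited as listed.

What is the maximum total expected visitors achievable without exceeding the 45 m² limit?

760

Ranking by ratio (expected visitors/m²): print gallery 17.75, map room 16.32, portrait alcove 13.86, photography bay 13.44.
Taking the top-ratio exhibits first gives 3×print gallery + portrait alcove for 736 (43 m²).
The 7 m² tied up in portrait alcove is better spent on photography bay — total rises to 760 (45 m²).
That's the maximum — no swap from here does better than 760.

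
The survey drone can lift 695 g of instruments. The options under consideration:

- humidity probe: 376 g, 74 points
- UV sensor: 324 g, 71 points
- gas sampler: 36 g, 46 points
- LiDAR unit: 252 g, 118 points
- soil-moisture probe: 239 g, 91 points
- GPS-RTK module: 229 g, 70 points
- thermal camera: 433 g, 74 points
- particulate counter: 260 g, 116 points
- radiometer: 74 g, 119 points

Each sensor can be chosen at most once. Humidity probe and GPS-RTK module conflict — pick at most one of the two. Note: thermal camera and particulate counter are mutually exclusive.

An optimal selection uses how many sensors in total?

4

Optimal total is 399.
One optimal bundle: gas sampler + LiDAR unit + particulate counter + radiometer (622 g).
Any selection reaching 399 contains exactly 4 sensors.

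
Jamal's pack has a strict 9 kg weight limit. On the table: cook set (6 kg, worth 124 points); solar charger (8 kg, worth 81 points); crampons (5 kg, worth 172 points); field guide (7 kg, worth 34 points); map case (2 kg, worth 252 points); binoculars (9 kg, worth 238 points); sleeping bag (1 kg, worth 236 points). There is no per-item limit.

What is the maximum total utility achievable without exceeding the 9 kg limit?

Ranking by ratio (utility/kg): sleeping bag 236.00, map case 126.00, crampons 34.40, binoculars 26.44.
The ratio ordering already packs tightly: 9×sleeping bag, 9 kg, 2124.

2124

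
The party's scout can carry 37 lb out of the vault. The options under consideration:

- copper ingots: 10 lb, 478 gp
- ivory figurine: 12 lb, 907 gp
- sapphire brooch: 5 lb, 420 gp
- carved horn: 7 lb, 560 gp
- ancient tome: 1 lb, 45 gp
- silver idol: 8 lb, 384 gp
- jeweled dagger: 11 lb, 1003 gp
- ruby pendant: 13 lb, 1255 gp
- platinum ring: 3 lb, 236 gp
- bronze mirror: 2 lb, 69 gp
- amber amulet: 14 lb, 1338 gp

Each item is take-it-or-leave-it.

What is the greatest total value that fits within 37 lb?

Greedy by ratio would take sapphire brooch + ancient tome + ruby pendant + platinum ring + amber amulet: 36 lb used, total 3294.
The 6 lb tied up in sapphire brooch and ancient tome is better spent on carved horn — total rises to 3389 (37 lb).
Nothing else within 37 lb beats 3389.

3389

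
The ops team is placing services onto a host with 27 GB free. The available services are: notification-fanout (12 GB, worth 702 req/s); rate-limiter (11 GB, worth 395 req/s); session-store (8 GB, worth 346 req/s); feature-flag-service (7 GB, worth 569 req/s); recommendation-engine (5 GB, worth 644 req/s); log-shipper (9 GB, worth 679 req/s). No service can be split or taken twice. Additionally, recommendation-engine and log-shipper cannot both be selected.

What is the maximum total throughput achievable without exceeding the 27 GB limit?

Best packing: notification-fanout + feature-flag-service + recommendation-engine — 24 GB, 1915 total.
No other feasible combination exceeds 1915.

1915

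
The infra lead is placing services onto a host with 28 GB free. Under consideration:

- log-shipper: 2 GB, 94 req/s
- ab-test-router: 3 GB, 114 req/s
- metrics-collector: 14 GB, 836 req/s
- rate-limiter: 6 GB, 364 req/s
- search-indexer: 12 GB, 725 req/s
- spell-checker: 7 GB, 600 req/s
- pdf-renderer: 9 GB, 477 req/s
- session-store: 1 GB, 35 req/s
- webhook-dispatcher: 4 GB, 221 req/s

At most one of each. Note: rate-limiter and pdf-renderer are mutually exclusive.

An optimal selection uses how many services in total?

4

Optimal total is 1835.
One optimal bundle: metrics-collector + rate-limiter + spell-checker + session-store (28 GB).
All optima have 4 services.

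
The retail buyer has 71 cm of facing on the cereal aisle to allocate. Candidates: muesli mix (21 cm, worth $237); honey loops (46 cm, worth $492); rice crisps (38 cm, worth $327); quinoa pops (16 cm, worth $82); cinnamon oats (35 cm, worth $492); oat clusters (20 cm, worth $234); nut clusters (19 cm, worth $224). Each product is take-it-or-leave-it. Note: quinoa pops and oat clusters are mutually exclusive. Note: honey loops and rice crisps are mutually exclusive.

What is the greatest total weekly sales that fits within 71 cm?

Density check — cinnamon oats 14.06, nut clusters 11.79, oat clusters 11.70 are the best per cm.
The ratio ordering already packs tightly: quinoa pops + cinnamon oats + nut clusters, 70 cm, 798.
An exhaustive check of the 128 subsets confirms 798.

798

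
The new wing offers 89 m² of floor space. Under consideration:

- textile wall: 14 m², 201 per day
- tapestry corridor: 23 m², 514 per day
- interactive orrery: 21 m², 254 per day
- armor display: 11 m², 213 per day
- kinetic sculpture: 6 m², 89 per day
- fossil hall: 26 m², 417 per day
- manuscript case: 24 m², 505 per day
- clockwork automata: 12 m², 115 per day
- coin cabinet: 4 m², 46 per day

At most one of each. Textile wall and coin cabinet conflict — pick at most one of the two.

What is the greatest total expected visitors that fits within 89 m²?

Ranking by ratio (expected visitors/m²): tapestry corridor 22.35, manuscript case 21.04, armor display 19.36, fossil hall 16.04.
Taking tapestry corridor + armor display + fossil hall + manuscript case + coin cabinet: 88 m² used, 1695 in expected visitors.
Next best is tapestry corridor + armor display + fossil hall + manuscript case at 1649 (84 m²) — short by 46.

1695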